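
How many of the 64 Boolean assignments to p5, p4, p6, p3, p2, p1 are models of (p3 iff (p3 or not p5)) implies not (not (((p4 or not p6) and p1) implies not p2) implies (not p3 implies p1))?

16

Initial set: {((p3 iff (p3 or not p5)) implies not (not (((p4 or not p6) and p1) implies not p2) implies (not p3 implies p1)))}.
((p3 iff (p3 or not p5)) implies not (not (((p4 or not p6) and p1) implies not p2) implies (not p3 implies p1))): β-rule — branch into not (p3 iff (p3 or not p5))  //  not (not (((p4 or not p6) and p1) implies not p2) implies (not p3 implies p1)).
  branch 1 (add not (p3 iff (p3 or not p5))):
    not (p3 iff (p3 or not p5)): β-rule — branch into p3, not (p3 or not p5)  //  not p3, (p3 or not p5).
      branch 1.1 (add p3, not (p3 or not p5)):
        not (p3 or not p5): α-rule — add not p3, not not p5.
        × closes — contains both p3 and not p3.
      branch 1.2 (add not p3, (p3 or not p5)):
        (p3 or not p5): β-rule — branch into p3  //  not p5.
          branch 1.2.1 (add p3):
            × closes — contains both p3 and not p3.
          branch 1.2.2 (add not p5):
            ○ open, literals {p3=0, p5=0}.
  branch 2 (add not (not (((p4 or not p6) and p1) implies not p2) implies (not p3 implies p1))):
    not (not (((p4 or not p6) and p1) implies not p2) implies (not p3 implies p1)): α-rule — add not (((p4 or not p6) and p1) implies not p2), not (not p3 implies p1).
    not (((p4 or not p6) and p1) implies not p2): α-rule — add ((p4 or not p6) and p1), not not p2.
    not (not p3 implies p1): α-rule — add not p3, not p1.
    ((p4 or not p6) and p1): α-rule — add (p4 or not p6), p1.
    × closes — contains both p1 and not p1.
3 branches closed, 1 open.
Each open branch fixes some atoms; the unmentioned ones are free. Counting distinct full assignments: branch {p3=0, p5=0} (p4, p6, p2, p1) contributes 16 new. Total: 16.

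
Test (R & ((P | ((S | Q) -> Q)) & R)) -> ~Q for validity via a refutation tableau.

Assume the negation and expand:
Initial set: {~((R & ((P | ((S | Q) -> Q)) & R)) -> ~Q)}.
~((R & ((P | ((S | Q) -> Q)) & R)) -> ~Q): α-rule — add (R & ((P | ((S | Q) -> Q)) & R)), ~~Q.
(R & ((P | ((S | Q) -> Q)) & R)): α-rule — add R, ((P | ((S | Q) -> Q)) & R).
((P | ((S | Q) -> Q)) & R): α-rule — add (P | ((S | Q) -> Q)), R.
(P | ((S | Q) -> Q)): β-rule — branch into P  //  ((S | Q) -> Q).
  branch 1 (add P):
    ○ open, literals {P=T, Q=T, R=T}.
  branch 2 (add ((S | Q) -> Q)):
    ((S | Q) -> Q): β-rule — branch into ~(S | Q)  //  Q.
      branch 2.1 (add ~(S | Q)):
        ~(S | Q): α-rule — add ~S, ~Q.
        × closes — contains both Q and ~Q.
      branch 2.2 (add Q):
        ○ open, literals {Q=T, R=T}.
1 branch closed, 2 open.
An open branch gives a countermodel: P=T, Q=T, R=T (unmentioned atoms arbitrary); under it the original formula is false.

Not valid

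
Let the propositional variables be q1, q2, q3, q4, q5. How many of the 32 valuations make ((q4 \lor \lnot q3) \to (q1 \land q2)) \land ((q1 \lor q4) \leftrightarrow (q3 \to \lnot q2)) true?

Initial set: {(((q4 \lor \lnot q3) \to (q1 \land q2)) \land ((q1 \lor q4) \leftrightarrow (q3 \to \lnot q2)))}.
(((q4 \lor \lnot q3) \to (q1 \land q2)) \land ((q1 \lor q4) \leftrightarrow (q3 \to \lnot q2))): α-rule — add ((q4 \lor \lnot q3) \to (q1 \land q2)), ((q1 \lor q4) \leftrightarrow (q3 \to \lnot q2)).
((q4 \lor \lnot q3) \to (q1 \land q2)): β-rule — branch into \lnot (q4 \lor \lnot q3)  //  (q1 \land q2).
  branch 1 (add \lnot (q4 \lor \lnot q3)):
    \lnot (q4 \lor \lnot q3): α-rule — add \lnot q4, \lnot \lnot q3.
    ((q1 \lor q4) \leftrightarrow (q3 \to \lnot q2)): β-rule — branch into (q1 \lor q4), (q3 \to \lnot q2)  //  \lnot (q1 \lor q4), \lnot (q3 \to \lnot q2).
      branch 1.1 (add (q1 \lor q4), (q3 \to \lnot q2)):
        (q1 \lor q4): β-rule — branch into q1  //  q4.
          branch 1.1.1 (add q1):
            (q3 \to \lnot q2): β-rule — branch into \lnot q3  //  \lnot q2.
              branch 1.1.1.1 (add \lnot q3):
                × closes — contains both q3 and \lnot q3.
              branch 1.1.1.2 (add \lnot q2):
                ○ open, literals {q1=true, q2=false, q3=true, q4=false}.
          branch 1.1.2 (add q4):
            × closes — contains both q4 and \lnot q4.
      branch 1.2 (add \lnot (q1 \lor q4), \lnot (q3 \to \lnot q2)):
        \lnot (q1 \lor q4): α-rule — add \lnot q1, \lnot q4.
        \lnot (q3 \to \lnot q2): α-rule — add q3, \lnot \lnot q2.
        ○ open, literals {q1=false, q2=true, q3=true, q4=false}.
  branch 2 (add (q1 \land q2)):
    (q1 \land q2): α-rule — add q1, q2.
    ((q1 \lor q4) \leftrightarrow (q3 \to \lnot q2)): β-rule — branch into (q1 \lor q4), (q3 \to \lnot q2)  //  \lnot (q1 \lor q4), \lnot (q3 \to \lnot q2).
      branch 2.1 (add (q1 \lor q4), (q3 \to \lnot q2)):
        (q1 \lor q4): β-rule — branch into q1  //  q4.
          branch 2.1.1 (add q1):
            (q3 \to \lnot q2): β-rule — branch into \lnot q3  //  \lnot q2.
              branch 2.1.1.1 (add \lnot q3):
                ○ open, literals {q1=true, q2=true, q3=false}.
              branch 2.1.1.2 (add \lnot q2):
                × closes — contains both q2 and \lnot q2.
          branch 2.1.2 (add q4):
            (q3 \to \lnot q2): β-rule — branch into \lnot q3  //  \lnot q2.
              branch 2.1.2.1 (add \lnot q3):
                ○ open, literals {q1=true, q2=true, q3=false, q4=true}.
              branch 2.1.2.2 (add \lnot q2):
                × closes — contains both q2 and \lnot q2.
      branch 2.2 (add \lnot (q1 \lor q4), \lnot (q3 \to \lnot q2)):
        \lnot (q1 \lor q4): α-rule — add \lnot q1, \lnot q4.
        × closes — contains both q1 and \lnot q1.
5 branches closed, 4 open.
Each open branch fixes some atoms; the unmentioned ones are free. Counting distinct full assignments: branch {q1=true, q2=false, q3=true, q4=false} (q5) contributes 2 new; branch {q1=false, q2=true, q3=true, q4=false} (q5) contributes 2 new; branch {q1=true, q2=true, q3=false} (q4, q5) contributes 4 new; branch {q1=true, q2=true, q3=false, q4=true} (q5) contributes 0 new. Total: 8.

8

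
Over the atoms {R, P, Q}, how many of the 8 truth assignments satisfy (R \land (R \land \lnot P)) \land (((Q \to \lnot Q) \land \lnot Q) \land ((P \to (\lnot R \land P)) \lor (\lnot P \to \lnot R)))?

1

Initial set: {((R \land (R \land \lnot P)) \land (((Q \to \lnot Q) \land \lnot Q) \land ((P \to (\lnot R \land P)) \lor (\lnot P \to \lnot R))))}.
((R \land (R \land \lnot P)) \land (((Q \to \lnot Q) \land \lnot Q) \land ((P \to (\lnot R \land P)) \lor (\lnot P \to \lnot R)))): α-rule — add (R \land (R \land \lnot P)), (((Q \to \lnot Q) \land \lnot Q) \land ((P \to (\lnot R \land P)) \lor (\lnot P \to \lnot R))).
(R \land (R \land \lnot P)): α-rule — add R, (R \land \lnot P).
(((Q \to \lnot Q) \land \lnot Q) \land ((P \to (\lnot R \land P)) \lor (\lnot P \to \lnot R))): α-rule — add ((Q \to \lnot Q) \land \lnot Q), ((P \to (\lnot R \land P)) \lor (\lnot P \to \lnot R)).
(R \land \lnot P): α-rule — add R, \lnot P.
((Q \to \lnot Q) \land \lnot Q): α-rule — add (Q \to \lnot Q), \lnot Q.
((P \to (\lnot R \land P)) \lor (\lnot P \to \lnot R)): β-rule — branch into (P \to (\lnot R \land P))  //  (\lnot P \to \lnot R).
  branch 1 (add (P \to (\lnot R \land P))):
    (Q \to \lnot Q): β-rule — branch into \lnot Q  //  \lnot Q.
      branch 1.1 (add \lnot Q):
        (P \to (\lnot R \land P)): β-rule — branch into \lnot P  //  (\lnot R \land P).
          branch 1.1.1 (add \lnot P):
            ○ open, literals {P=false, Q=false, R=true}.
          branch 1.1.2 (add (\lnot R \land P)):
            (\lnot R \land P): α-rule — add \lnot R, P.
            × closes — contains both R and \lnot R.
      branch 1.2 (add \lnot Q):
        (P \to (\lnot R \land P)): β-rule — branch into \lnot P  //  (\lnot R \land P).
          branch 1.2.1 (add \lnot P):
            ○ open, literals {P=false, Q=false, R=true}.
          branch 1.2.2 (add (\lnot R \land P)):
            (\lnot R \land P): α-rule — add \lnot R, P.
            × closes — contains both R and \lnot R.
  branch 2 (add (\lnot P \to \lnot R)):
    (Q \to \lnot Q): β-rule — branch into \lnot Q  //  \lnot Q.
      branch 2.1 (add \lnot Q):
        (\lnot P \to \lnot R): β-rule — branch into \lnot \lnot P  //  \lnot R.
          branch 2.1.1 (add \lnot \lnot P):
            × closes — contains both P and \lnot P.
          branch 2.1.2 (add \lnot R):
            × closes — contains both R and \lnot R.
      branch 2.2 (add \lnot Q):
        (\lnot P \to \lnot R): β-rule — branch into \lnot \lnot P  //  \lnot R.
          branch 2.2.1 (add \lnot \lnot P):
            × closes — contains both P and \lnot P.
          branch 2.2.2 (add \lnot R):
            × closes — contains both R and \lnot R.
6 branches closed, 2 open.
Each open branch fixes some atoms; the unmentioned ones are free. Counting distinct full assignments: branch {P=false, Q=false, R=true} (none free) contributes 1 new; branch {P=false, Q=false, R=true} (none free) contributes 0 new. Total: 1.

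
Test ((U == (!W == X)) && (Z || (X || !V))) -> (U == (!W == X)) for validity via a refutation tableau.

Valid

Assume the negation and expand:
Initial set: {F (((U == (!W == X)) && (Z || (X || !V))) -> (U == (!W == X)))}.
F (((U == (!W == X)) && (Z || (X || !V))) -> (U == (!W == X))): α-rule — add T ((U == (!W == X)) && (Z || (X || !V))), F (U == (!W == X)).
T ((U == (!W == X)) && (Z || (X || !V))): α-rule — add T (U == (!W == X)), T (Z || (X || !V)).
F (U == (!W == X)): β-rule — branch into T U, F (!W == X)  //  F U, T (!W == X).
  branch 1 (add T U, F (!W == X)):
    T (U == (!W == X)): β-rule — branch into T U, T (!W == X)  //  F U, F (!W == X).
      branch 1.1 (add T U, T (!W == X)):
        T (Z || (X || !V)): β-rule — branch into T Z  //  T (X || !V).
          branch 1.1.1 (add T Z):
            F (!W == X): β-rule — branch into T !W, F X  //  F !W, T X.
              branch 1.1.1.1 (add T !W, F X):
                T (!W == X): β-rule — branch into T !W, T X  //  F !W, F X.
                  branch 1.1.1.1.1 (add T !W, T X):
                    × closes — contains both X and !X.
                  branch 1.1.1.1.2 (add F !W, F X):
                    × closes — contains both W and !W.
              branch 1.1.1.2 (add F !W, T X):
                T (!W == X): β-rule — branch into T !W, T X  //  F !W, F X.
                  branch 1.1.1.2.1 (add T !W, T X):
                    × closes — contains both W and !W.
                  branch 1.1.1.2.2 (add F !W, F X):
                    × closes — contains both X and !X.
          branch 1.1.2 (add T (X || !V)):
            F (!W == X): β-rule — branch into T !W, F X  //  F !W, T X.
              branch 1.1.2.1 (add T !W, F X):
                T (!W == X): β-rule — branch into T !W, T X  //  F !W, F X.
                  branch 1.1.2.1.1 (add T !W, T X):
                    × closes — contains both X and !X.
                  branch 1.1.2.1.2 (add F !W, F X):
                    × closes — contains both W and !W.
              branch 1.1.2.2 (add F !W, T X):
                T (!W == X): β-rule — branch into T !W, T X  //  F !W, F X.
                  branch 1.1.2.2.1 (add T !W, T X):
                    × closes — contains both W and !W.
                  branch 1.1.2.2.2 (add F !W, F X):
                    × closes — contains both X and !X.
      branch 1.2 (add F U, F (!W == X)):
        × closes — contains both U and !U.
  branch 2 (add F U, T (!W == X)):
    T (U == (!W == X)): β-rule — branch into T U, T (!W == X)  //  F U, F (!W == X).
      branch 2.1 (add T U, T (!W == X)):
        × closes — contains both U and !U.
      branch 2.2 (add F U, F (!W == X)):
        T (Z || (X || !V)): β-rule — branch into T Z  //  T (X || !V).
          branch 2.2.1 (add T Z):
            T (!W == X): β-rule — branch into T !W, T X  //  F !W, F X.
              branch 2.2.1.1 (add T !W, T X):
                F (!W == X): β-rule — branch into T !W, F X  //  F !W, T X.
                  branch 2.2.1.1.1 (add T !W, F X):
                    × closes — contains both X and !X.
                  branch 2.2.1.1.2 (add F !W, T X):
                    × closes — contains both W and !W.
              branch 2.2.1.2 (add F !W, F X):
                F (!W == X): β-rule — branch into T !W, F X  //  F !W, T X.
                  branch 2.2.1.2.1 (add T !W, F X):
                    × closes — contains both W and !W.
                  branch 2.2.1.2.2 (add F !W, T X):
                    × closes — contains both X and !X.
          branch 2.2.2 (add T (X || !V)):
            T (!W == X): β-rule — branch into T !W, T X  //  F !W, F X.
              branch 2.2.2.1 (add T !W, T X):
                F (!W == X): β-rule — branch into T !W, F X  //  F !W, T X.
                  branch 2.2.2.1.1 (add T !W, F X):
                    × closes — contains both X and !X.
                  branch 2.2.2.1.2 (add F !W, T X):
                    × closes — contains both W and !W.
              branch 2.2.2.2 (add F !W, F X):
                F (!W == X): β-rule — branch into T !W, F X  //  F !W, T X.
                  branch 2.2.2.2.1 (add T !W, F X):
                    × closes — contains both W and !W.
                  branch 2.2.2.2.2 (add F !W, T X):
                    × closes — contains both X and !X.
All 18 branches close.
Every branch closed, so the negation is unsatisfiable and the formula is valid.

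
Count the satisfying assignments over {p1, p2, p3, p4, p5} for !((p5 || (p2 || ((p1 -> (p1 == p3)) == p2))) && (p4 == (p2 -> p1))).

Initial set: {!((p5 || (p2 || ((p1 -> (p1 == p3)) == p2))) && (p4 == (p2 -> p1)))}.
!((p5 || (p2 || ((p1 -> (p1 == p3)) == p2))) && (p4 == (p2 -> p1))): β-rule — branch into !(p5 || (p2 || ((p1 -> (p1 == p3)) == p2)))  //  !(p4 == (p2 -> p1)).
  branch 1 (add !(p5 || (p2 || ((p1 -> (p1 == p3)) == p2)))):
    !(p5 || (p2 || ((p1 -> (p1 == p3)) == p2))): α-rule — add !p5, !(p2 || ((p1 -> (p1 == p3)) == p2)).
    !(p2 || ((p1 -> (p1 == p3)) == p2)): α-rule — add !p2, !((p1 -> (p1 == p3)) == p2).
    !((p1 -> (p1 == p3)) == p2): β-rule — branch into (p1 -> (p1 == p3)), !p2  //  !(p1 -> (p1 == p3)), p2.
      branch 1.1 (add (p1 -> (p1 == p3)), !p2):
        (p1 -> (p1 == p3)): β-rule — branch into !p1  //  (p1 == p3).
          branch 1.1.1 (add !p1):
            ○ open, literals {p1=false, p2=false, p5=false}.
          branch 1.1.2 (add (p1 == p3)):
            (p1 == p3): β-rule — branch into p1, p3  //  !p1, !p3.
              branch 1.1.2.1 (add p1, p3):
                ○ open, literals {p1=true, p2=false, p3=true, p5=false}.
              branch 1.1.2.2 (add !p1, !p3):
                ○ open, literals {p1=false, p2=false, p3=false, p5=false}.
      branch 1.2 (add !(p1 -> (p1 == p3)), p2):
        × closes — contains both p2 and !p2.
  branch 2 (add !(p4 == (p2 -> p1))):
    !(p4 == (p2 -> p1)): β-rule — branch into p4, !(p2 -> p1)  //  !p4, (p2 -> p1).
      branch 2.1 (add p4, !(p2 -> p1)):
        !(p2 -> p1): α-rule — add p2, !p1.
        ○ open, literals {p1=false, p2=true, p4=true}.
      branch 2.2 (add !p4, (p2 -> p1)):
        (p2 -> p1): β-rule — branch into !p2  //  p1.
          branch 2.2.1 (add !p2):
            ○ open, literals {p2=false, p4=false}.
          branch 2.2.2 (add p1):
            ○ open, literals {p1=true, p4=false}.
1 branch closed, 6 open.
Each open branch fixes some atoms; the unmentioned ones are free. Counting distinct full assignments: branch {p1=false, p2=false, p5=false} (p3, p4) contributes 4 new; branch {p1=true, p2=false, p3=true, p5=false} (p4) contributes 2 new; branch {p1=false, p2=false, p3=false, p5=false} (p4) contributes 0 new; branch {p1=false, p2=true, p4=true} (p3, p5) contributes 4 new; branch {p2=false, p4=false} (p1, p3, p5) contributes 5 new; branch {p1=true, p4=false} (p2, p3, p5) contributes 4 new. Total: 19.

19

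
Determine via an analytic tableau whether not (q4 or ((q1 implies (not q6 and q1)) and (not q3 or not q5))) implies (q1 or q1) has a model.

Satisfiable

Initial set: {T (not (q4 or ((q1 implies (not q6 and q1)) and (not q3 or not q5))) implies (q1 or q1))}.
T (not (q4 or ((q1 implies (not q6 and q1)) and (not q3 or not q5))) implies (q1 or q1)): β-rule — branch into F not (q4 or ((q1 implies (not q6 and q1)) and (not q3 or not q5)))  //  T (q1 or q1).
  branch 1 (add F not (q4 or ((q1 implies (not q6 and q1)) and (not q3 or not q5)))):
    F not (q4 or ((q1 implies (not q6 and q1)) and (not q3 or not q5))): β-rule — branch into T q4  //  T ((q1 implies (not q6 and q1)) and (not q3 or not q5)).
      branch 1.1 (add T q4):
        ○ open, literals {q4=true}.
      branch 1.2 (add T ((q1 implies (not q6 and q1)) and (not q3 or not q5))):
        T ((q1 implies (not q6 and q1)) and (not q3 or not q5)): α-rule — add T (q1 implies (not q6 and q1)), T (not q3 or not q5).
        T (q1 implies (not q6 and q1)): β-rule — branch into F q1  //  T (not q6 and q1).
          branch 1.2.1 (add F q1):
            T (not q3 or not q5): β-rule — branch into T not q3  //  T not q5.
              branch 1.2.1.1 (add T not q3):
                ○ open, literals {q1=false, q3=false}.
              branch 1.2.1.2 (add T not q5):
                ○ open, literals {q1=false, q5=false}.
          branch 1.2.2 (add T (not q6 and q1)):
            T (not q6 and q1): α-rule — add T not q6, T q1.
            T (not q3 or not q5): β-rule — branch into T not q3  //  T not q5.
              branch 1.2.2.1 (add T not q3):
                ○ open, literals {q1=true, q3=false, q6=false}.
              branch 1.2.2.2 (add T not q5):
                ○ open, literals {q1=true, q5=false, q6=false}.
  branch 2 (add T (q1 or q1)):
    T (q1 or q1): β-rule — branch into T q1  //  T q1.
      branch 2.1 (add T q1):
        ○ open, literals {q1=true}.
      branch 2.2 (add T q1):
        ○ open, literals {q1=true}.
0 branches closed, 7 open.
An open branch gives a satisfying assignment: q4=true.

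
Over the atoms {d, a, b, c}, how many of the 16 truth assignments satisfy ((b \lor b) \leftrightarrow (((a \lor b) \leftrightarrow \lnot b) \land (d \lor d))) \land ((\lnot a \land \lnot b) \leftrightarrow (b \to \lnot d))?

4

Initial set: {(((b \lor b) \leftrightarrow (((a \lor b) \leftrightarrow \lnot b) \land (d \lor d))) \land ((\lnot a \land \lnot b) \leftrightarrow (b \to \lnot d)))}.
(((b \lor b) \leftrightarrow (((a \lor b) \leftrightarrow \lnot b) \land (d \lor d))) \land ((\lnot a \land \lnot b) \leftrightarrow (b \to \lnot d))): α-rule — add ((b \lor b) \leftrightarrow (((a \lor b) \leftrightarrow \lnot b) \land (d \lor d))), ((\lnot a \land \lnot b) \leftrightarrow (b \to \lnot d)).
((b \lor b) \leftrightarrow (((a \lor b) \leftrightarrow \lnot b) \land (d \lor d))): β-rule — branch into (b \lor b), (((a \lor b) \leftrightarrow \lnot b) \land (d \lor d))  //  \lnot (b \lor b), \lnot (((a \lor b) \leftrightarrow \lnot b) \land (d \lor d)).
  branch 1 (add (b \lor b), (((a \lor b) \leftrightarrow \lnot b) \land (d \lor d))):
    (((a \lor b) \leftrightarrow \lnot b) \land (d \lor d)): α-rule — add ((a \lor b) \leftrightarrow \lnot b), (d \lor d).
    ((\lnot a \land \lnot b) \leftrightarrow (b \to \lnot d)): β-rule — branch into (\lnot a \land \lnot b), (b \to \lnot d)  //  \lnot (\lnot a \land \lnot b), \lnot (b \to \lnot d).
      branch 1.1 (add (\lnot a \land \lnot b), (b \to \lnot d)):
        (\lnot a \land \lnot b): α-rule — add \lnot a, \lnot b.
        (b \lor b): β-rule — branch into b  //  b.
          branch 1.1.1 (add b):
            × closes — contains both b and \lnot b.
          branch 1.1.2 (add b):
            × closes — contains both b and \lnot b.
      branch 1.2 (add \lnot (\lnot a \land \lnot b), \lnot (b \to \lnot d)):
        \lnot (b \to \lnot d): α-rule — add b, \lnot \lnot d.
        (b \lor b): β-rule — branch into b  //  b.
          branch 1.2.1 (add b):
            ((a \lor b) \leftrightarrow \lnot b): β-rule — branch into (a \lor b), \lnot b  //  \lnot (a \lor b), \lnot \lnot b.
              branch 1.2.1.1 (add (a \lor b), \lnot b):
                × closes — contains both b and \lnot b.
              branch 1.2.1.2 (add \lnot (a \lor b), \lnot \lnot b):
                \lnot (a \lor b): α-rule — add \lnot a, \lnot b.
                × closes — contains both b and \lnot b.
          branch 1.2.2 (add b):
            ((a \lor b) \leftrightarrow \lnot b): β-rule — branch into (a \lor b), \lnot b  //  \lnot (a \lor b), \lnot \lnot b.
              branch 1.2.2.1 (add (a \lor b), \lnot b):
                × closes — contains both b and \lnot b.
              branch 1.2.2.2 (add \lnot (a \lor b), \lnot \lnot b):
                \lnot (a \lor b): α-rule — add \lnot a, \lnot b.
                × closes — contains both b and \lnot b.
  branch 2 (add \lnot (b \lor b), \lnot (((a \lor b) \leftrightarrow \lnot b) \land (d \lor d))):
    \lnot (b \lor b): α-rule — add \lnot b, \lnot b.
    ((\lnot a \land \lnot b) \leftrightarrow (b \to \lnot d)): β-rule — branch into (\lnot a \land \lnot b), (b \to \lnot d)  //  \lnot (\lnot a \land \lnot b), \lnot (b \to \lnot d).
      branch 2.1 (add (\lnot a \land \lnot b), (b \to \lnot d)):
        (\lnot a \land \lnot b): α-rule — add \lnot a, \lnot b.
        \lnot (((a \lor b) \leftrightarrow \lnot b) \land (d \lor d)): β-rule — branch into \lnot ((a \lor b) \leftrightarrow \lnot b)  //  \lnot (d \lor d).
          branch 2.1.1 (add \lnot ((a \lor b) \leftrightarrow \lnot b)):
            (b \to \lnot d): β-rule — branch into \lnot b  //  \lnot d.
              branch 2.1.1.1 (add \lnot b):
                \lnot ((a \lor b) \leftrightarrow \lnot b): β-rule — branch into (a \lor b), \lnot \lnot b  //  \lnot (a \lor b), \lnot b.
                  branch 2.1.1.1.1 (add (a \lor b), \lnot \lnot b):
                    × closes — contains both b and \lnot b.
                  branch 2.1.1.1.2 (add \lnot (a \lor b), \lnot b):
                    \lnot (a \lor b): α-rule — add \lnot a, \lnot b.
                    ○ open, literals {a=0, b=0}.
              branch 2.1.1.2 (add \lnot d):
                \lnot ((a \lor b) \leftrightarrow \lnot b): β-rule — branch into (a \lor b), \lnot \lnot b  //  \lnot (a \lor b), \lnot b.
                  branch 2.1.1.2.1 (add (a \lor b), \lnot \lnot b):
                    × closes — contains both b and \lnot b.
                  branch 2.1.1.2.2 (add \lnot (a \lor b), \lnot b):
                    \lnot (a \lor b): α-rule — add \lnot a, \lnot b.
                    ○ open, literals {a=0, b=0, d=0}.
          branch 2.1.2 (add \lnot (d \lor d)):
            \lnot (d \lor d): α-rule — add \lnot d, \lnot d.
            (b \to \lnot d): β-rule — branch into \lnot b  //  \lnot d.
              branch 2.1.2.1 (add \lnot b):
                ○ open, literals {a=0, b=0, d=0}.
              branch 2.1.2.2 (add \lnot d):
                ○ open, literals {a=0, b=0, d=0}.
      branch 2.2 (add \lnot (\lnot a \land \lnot b), \lnot (b \to \lnot d)):
        \lnot (b \to \lnot d): α-rule — add b, \lnot \lnot d.
        × closes — contains both b and \lnot b.
9 branches closed, 4 open.
Each open branch fixes some atoms; the unmentioned ones are free. Counting distinct full assignments: branch {a=0, b=0} (d, c) contributes 4 new; branch {a=0, b=0, d=0} (c) contributes 0 new; branch {a=0, b=0, d=0} (c) contributes 0 new; branch {a=0, b=0, d=0} (c) contributes 0 new. Total: 4.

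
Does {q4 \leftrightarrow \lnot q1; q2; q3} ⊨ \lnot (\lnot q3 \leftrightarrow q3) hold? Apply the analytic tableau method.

Initial set: {(q4 \leftrightarrow \lnot q1); q2; q3; \lnot \lnot (\lnot q3 \leftrightarrow q3)}.
(q4 \leftrightarrow \lnot q1): β-rule — branch into q4, \lnot q1  //  \lnot q4, \lnot \lnot q1.
  branch 1 (add q4, \lnot q1):
    \lnot \lnot (\lnot q3 \leftrightarrow q3): β-rule — branch into \lnot q3, q3  //  \lnot \lnot q3, \lnot q3.
      branch 1.1 (add \lnot q3, q3):
        × closes — contains both q3 and \lnot q3.
      branch 1.2 (add \lnot \lnot q3, \lnot q3):
        × closes — contains both q3 and \lnot q3.
  branch 2 (add \lnot q4, \lnot \lnot q1):
    \lnot \lnot (\lnot q3 \leftrightarrow q3): β-rule — branch into \lnot q3, q3  //  \lnot \lnot q3, \lnot q3.
      branch 2.1 (add \lnot q3, q3):
        × closes — contains both q3 and \lnot q3.
      branch 2.2 (add \lnot \lnot q3, \lnot q3):
        × closes — contains both q3 and \lnot q3.
All 4 branches close.
Every branch closed, so the premises entail the conclusion.

Yes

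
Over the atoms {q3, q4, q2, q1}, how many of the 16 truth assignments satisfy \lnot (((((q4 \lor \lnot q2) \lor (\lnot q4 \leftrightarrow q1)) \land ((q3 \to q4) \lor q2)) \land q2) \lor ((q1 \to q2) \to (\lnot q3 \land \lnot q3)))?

Initial set: {T \lnot (((((q4 \lor \lnot q2) \lor (\lnot q4 \leftrightarrow q1)) \land ((q3 \to q4) \lor q2)) \land q2) \lor ((q1 \to q2) \to (\lnot q3 \land \lnot q3)))}.
T \lnot (((((q4 \lor \lnot q2) \lor (\lnot q4 \leftrightarrow q1)) \land ((q3 \to q4) \lor q2)) \land q2) \lor ((q1 \to q2) \to (\lnot q3 \land \lnot q3))): α-rule — add F ((((q4 \lor \lnot q2) \lor (\lnot q4 \leftrightarrow q1)) \land ((q3 \to q4) \lor q2)) \land q2), F ((q1 \to q2) \to (\lnot q3 \land \lnot q3)).
F ((q1 \to q2) \to (\lnot q3 \land \lnot q3)): α-rule — add T (q1 \to q2), F (\lnot q3 \land \lnot q3).
F ((((q4 \lor \lnot q2) \lor (\lnot q4 \leftrightarrow q1)) \land ((q3 \to q4) \lor q2)) \land q2): β-rule — branch into F (((q4 \lor \lnot q2) \lor (\lnot q4 \leftrightarrow q1)) \land ((q3 \to q4) \lor q2))  //  F q2.
  branch 1 (add F (((q4 \lor \lnot q2) \lor (\lnot q4 \leftrightarrow q1)) \land ((q3 \to q4) \lor q2))):
    T (q1 \to q2): β-rule — branch into F q1  //  T q2.
      branch 1.1 (add F q1):
        F (\lnot q3 \land \lnot q3): β-rule — branch into F \lnot q3  //  F \lnot q3.
          branch 1.1.1 (add F \lnot q3):
            F (((q4 \lor \lnot q2) \lor (\lnot q4 \leftrightarrow q1)) \land ((q3 \to q4) \lor q2)): β-rule — branch into F ((q4 \lor \lnot q2) \lor (\lnot q4 \leftrightarrow q1))  //  F ((q3 \to q4) \lor q2).
              branch 1.1.1.1 (add F ((q4 \lor \lnot q2) \lor (\lnot q4 \leftrightarrow q1))):
                F ((q4 \lor \lnot q2) \lor (\lnot q4 \leftrightarrow q1)): α-rule — add F (q4 \lor \lnot q2), F (\lnot q4 \leftrightarrow q1).
                F (q4 \lor \lnot q2): α-rule — add F q4, F \lnot q2.
                F (\lnot q4 \leftrightarrow q1): β-rule — branch into T \lnot q4, F q1  //  F \lnot q4, T q1.
                  branch 1.1.1.1.1 (add T \lnot q4, F q1):
                    ○ open, literals {q1=false, q2=true, q3=true, q4=false}.
                  branch 1.1.1.1.2 (add F \lnot q4, T q1):
                    × closes — contains both q4 and \lnot q4.
              branch 1.1.1.2 (add F ((q3 \to q4) \lor q2)):
                F ((q3 \to q4) \lor q2): α-rule — add F (q3 \to q4), F q2.
                F (q3 \to q4): α-rule — add T q3, F q4.
                ○ open, literals {q1=false, q2=false, q3=true, q4=false}.
          branch 1.1.2 (add F \lnot q3):
            F (((q4 \lor \lnot q2) \lor (\lnot q4 \leftrightarrow q1)) \land ((q3 \to q4) \lor q2)): β-rule — branch into F ((q4 \lor \lnot q2) \lor (\lnot q4 \leftrightarrow q1))  //  F ((q3 \to q4) \lor q2).
              branch 1.1.2.1 (add F ((q4 \lor \lnot q2) \lor (\lnot q4 \leftrightarrow q1))):
                F ((q4 \lor \lnot q2) \lor (\lnot q4 \leftrightarrow q1)): α-rule — add F (q4 \lor \lnot q2), F (\lnot q4 \leftrightarrow q1).
                F (q4 \lor \lnot q2): α-rule — add F q4, F \lnot q2.
                F (\lnot q4 \leftrightarrow q1): β-rule — branch into T \lnot q4, F q1  //  F \lnot q4, T q1.
                  branch 1.1.2.1.1 (add T \lnot q4, F q1):
                    ○ open, literals {q1=false, q2=true, q3=true, q4=false}.
                  branch 1.1.2.1.2 (add F \lnot q4, T q1):
                    × closes — contains both q4 and \lnot q4.
              branch 1.1.2.2 (add F ((q3 \to q4) \lor q2)):
                F ((q3 \to q4) \lor q2): α-rule — add F (q3 \to q4), F q2.
                F (q3 \to q4): α-rule — add T q3, F q4.
                ○ open, literals {q1=false, q2=false, q3=true, q4=false}.
      branch 1.2 (add T q2):
        F (\lnot q3 \land \lnot q3): β-rule — branch into F \lnot q3  //  F \lnot q3.
          branch 1.2.1 (add F \lnot q3):
            F (((q4 \lor \lnot q2) \lor (\lnot q4 \leftrightarrow q1)) \land ((q3 \to q4) \lor q2)): β-rule — branch into F ((q4 \lor \lnot q2) \lor (\lnot q4 \leftrightarrow q1))  //  F ((q3 \to q4) \lor q2).
              branch 1.2.1.1 (add F ((q4 \lor \lnot q2) \lor (\lnot q4 \leftrightarrow q1))):
                F ((q4 \lor \lnot q2) \lor (\lnot q4 \leftrightarrow q1)): α-rule — add F (q4 \lor \lnot q2), F (\lnot q4 \leftrightarrow q1).
                F (q4 \lor \lnot q2): α-rule — add F q4, F \lnot q2.
                F (\lnot q4 \leftrightarrow q1): β-rule — branch into T \lnot q4, F q1  //  F \lnot q4, T q1.
                  branch 1.2.1.1.1 (add T \lnot q4, F q1):
                    ○ open, literals {q1=false, q2=true, q3=true, q4=false}.
                  branch 1.2.1.1.2 (add F \lnot q4, T q1):
                    × closes — contains both q4 and \lnot q4.
              branch 1.2.1.2 (add F ((q3 \to q4) \lor q2)):
                F ((q3 \to q4) \lor q2): α-rule — add F (q3 \to q4), F q2.
                × closes — contains both q2 and \lnot q2.
          branch 1.2.2 (add F \lnot q3):
            F (((q4 \lor \lnot q2) \lor (\lnot q4 \leftrightarrow q1)) \land ((q3 \to q4) \lor q2)): β-rule — branch into F ((q4 \lor \lnot q2) \lor (\lnot q4 \leftrightarrow q1))  //  F ((q3 \to q4) \lor q2).
              branch 1.2.2.1 (add F ((q4 \lor \lnot q2) \lor (\lnot q4 \leftrightarrow q1))):
                F ((q4 \lor \lnot q2) \lor (\lnot q4 \leftrightarrow q1)): α-rule — add F (q4 \lor \lnot q2), F (\lnot q4 \leftrightarrow q1).
                F (q4 \lor \lnot q2): α-rule — add F q4, F \lnot q2.
                F (\lnot q4 \leftrightarrow q1): β-rule — branch into T \lnot q4, F q1  //  F \lnot q4, T q1.
                  branch 1.2.2.1.1 (add T \lnot q4, F q1):
                    ○ open, literals {q1=false, q2=true, q3=true, q4=false}.
                  branch 1.2.2.1.2 (add F \lnot q4, T q1):
                    × closes — contains both q4 and \lnot q4.
              branch 1.2.2.2 (add F ((q3 \to q4) \lor q2)):
                F ((q3 \to q4) \lor q2): α-rule — add F (q3 \to q4), F q2.
                × closes — contains both q2 and \lnot q2.
  branch 2 (add F q2):
    T (q1 \to q2): β-rule — branch into F q1  //  T q2.
      branch 2.1 (add F q1):
        F (\lnot q3 \land \lnot q3): β-rule — branch into F \lnot q3  //  F \lnot q3.
          branch 2.1.1 (add F \lnot q3):
            ○ open, literals {q1=false, q2=false, q3=true}.
          branch 2.1.2 (add F \lnot q3):
            ○ open, literals {q1=false, q2=false, q3=true}.
      branch 2.2 (add T q2):
        × closes — contains both q2 and \lnot q2.
7 branches closed, 8 open.
Each open branch fixes some atoms; the unmentioned ones are free. Counting distinct full assignments: branch {q1=false, q2=true, q3=true, q4=false} (none free) contributes 1 new; branch {q1=false, q2=false, q3=true, q4=false} (none free) contributes 1 new; branch {q1=false, q2=true, q3=true, q4=false} (none free) contributes 0 new; branch {q1=false, q2=false, q3=true, q4=false} (none free) contributes 0 new; branch {q1=false, q2=true, q3=true, q4=false} (none free) contributes 0 new; branch {q1=false, q2=true, q3=true, q4=false} (none free) contributes 0 new; branch {q1=false, q2=false, q3=true} (q4) contributes 1 new; branch {q1=false, q2=false, q3=true} (q4) contributes 0 new. Total: 3.

3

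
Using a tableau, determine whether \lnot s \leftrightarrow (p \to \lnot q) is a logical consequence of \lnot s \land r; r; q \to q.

Initial set: {T (\lnot s \land r); T r; T (q \to q); F (\lnot s \leftrightarrow (p \to \lnot q))}.
T (\lnot s \land r): α-rule — add T \lnot s, T r.
T (q \to q): β-rule — branch into F q  //  T q.
  branch 1 (add F q):
    F (\lnot s \leftrightarrow (p \to \lnot q)): β-rule — branch into T \lnot s, F (p \to \lnot q)  //  F \lnot s, T (p \to \lnot q).
      branch 1.1 (add T \lnot s, F (p \to \lnot q)):
        F (p \to \lnot q): α-rule — add T p, F \lnot q.
        × closes — contains both q and \lnot q.
      branch 1.2 (add F \lnot s, T (p \to \lnot q)):
        × closes — contains both s and \lnot s.
  branch 2 (add T q):
    F (\lnot s \leftrightarrow (p \to \lnot q)): β-rule — branch into T \lnot s, F (p \to \lnot q)  //  F \lnot s, T (p \to \lnot q).
      branch 2.1 (add T \lnot s, F (p \to \lnot q)):
        F (p \to \lnot q): α-rule — add T p, F \lnot q.
        ○ open, literals {p=1, q=1, r=1, s=0}.
      branch 2.2 (add F \lnot s, T (p \to \lnot q)):
        × closes — contains both s and \lnot s.
3 branches closed, 1 open.
An open branch gives a countermodel: p=1, q=1, r=1, s=0 (unmentioned atoms arbitrary); the premises hold there but the conclusion fails.

No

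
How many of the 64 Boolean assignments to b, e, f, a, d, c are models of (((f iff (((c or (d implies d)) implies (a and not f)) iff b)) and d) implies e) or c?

60

Initial set: {((((f iff (((c or (d implies d)) implies (a and not f)) iff b)) and d) implies e) or c)}.
((((f iff (((c or (d implies d)) implies (a and not f)) iff b)) and d) implies e) or c): β-rule — branch into (((f iff (((c or (d implies d)) implies (a and not f)) iff b)) and d) implies e)  //  c.
  branch 1 (add (((f iff (((c or (d implies d)) implies (a and not f)) iff b)) and d) implies e)):
    (((f iff (((c or (d implies d)) implies (a and not f)) iff b)) and d) implies e): β-rule — branch into not ((f iff (((c or (d implies d)) implies (a and not f)) iff b)) and d)  //  e.
      branch 1.1 (add not ((f iff (((c or (d implies d)) implies (a and not f)) iff b)) and d)):
        not ((f iff (((c or (d implies d)) implies (a and not f)) iff b)) and d): β-rule — branch into not (f iff (((c or (d implies d)) implies (a and not f)) iff b))  //  not d.
          branch 1.1.1 (add not (f iff (((c or (d implies d)) implies (a and not f)) iff b))):
            not (f iff (((c or (d implies d)) implies (a and not f)) iff b)): β-rule — branch into f, not (((c or (d implies d)) implies (a and not f)) iff b)  //  not f, (((c or (d implies d)) implies (a and not f)) iff b).
              branch 1.1.1.1 (add f, not (((c or (d implies d)) implies (a and not f)) iff b)):
                not (((c or (d implies d)) implies (a and not f)) iff b): β-rule — branch into ((c or (d implies d)) implies (a and not f)), not b  //  not ((c or (d implies d)) implies (a and not f)), b.
                  branch 1.1.1.1.1 (add ((c or (d implies d)) implies (a and not f)), not b):
                    ((c or (d implies d)) implies (a and not f)): β-rule — branch into not (c or (d implies d))  //  (a and not f).
                      branch 1.1.1.1.1.1 (add not (c or (d implies d))):
                        not (c or (d implies d)): α-rule — add not c, not (d implies d).
                        not (d implies d): α-rule — add d, not d.
                        × closes — contains both d and not d.
                      branch 1.1.1.1.1.2 (add (a and not f)):
                        (a and not f): α-rule — add a, not f.
                        × closes — contains both f and not f.
                  branch 1.1.1.1.2 (add not ((c or (d implies d)) implies (a and not f)), b):
                    not ((c or (d implies d)) implies (a and not f)): α-rule — add (c or (d implies d)), not (a and not f).
                    (c or (d implies d)): β-rule — branch into c  //  (d implies d).
                      branch 1.1.1.1.2.1 (add c):
                        not (a and not f): β-rule — branch into not a  //  not not f.
                          branch 1.1.1.1.2.1.1 (add not a):
                            ○ open, literals {a=false, b=true, c=true, f=true}.
                          branch 1.1.1.1.2.1.2 (add not not f):
                            ○ open, literals {b=true, c=true, f=true}.
                      branch 1.1.1.1.2.2 (add (d implies d)):
                        not (a and not f): β-rule — branch into not a  //  not not f.
                          branch 1.1.1.1.2.2.1 (add not a):
                            (d implies d): β-rule — branch into not d  //  d.
                              branch 1.1.1.1.2.2.1.1 (add not d):
                                ○ open, literals {a=false, b=true, d=false, f=true}.
                              branch 1.1.1.1.2.2.1.2 (add d):
                                ○ open, literals {a=false, b=true, d=true, f=true}.
                          branch 1.1.1.1.2.2.2 (add not not f):
                            (d implies d): β-rule — branch into not d  //  d.
                              branch 1.1.1.1.2.2.2.1 (add not d):
                                ○ open, literals {b=true, d=false, f=true}.
                              branch 1.1.1.1.2.2.2.2 (add d):
                                ○ open, literals {b=true, d=true, f=true}.
              branch 1.1.1.2 (add not f, (((c or (d implies d)) implies (a and not f)) iff b)):
                (((c or (d implies d)) implies (a and not f)) iff b): β-rule — branch into ((c or (d implies d)) implies (a and not f)), b  //  not ((c or (d implies d)) implies (a and not f)), not b.
                  branch 1.1.1.2.1 (add ((c or (d implies d)) implies (a and not f)), b):
                    ((c or (d implies d)) implies (a and not f)): β-rule — branch into not (c or (d implies d))  //  (a and not f).
                      branch 1.1.1.2.1.1 (add not (c or (d implies d))):
                        not (c or (d implies d)): α-rule — add not c, not (d implies d).
                        not (d implies d): α-rule — add d, not d.
                        × closes — contains both d and not d.
                      branch 1.1.1.2.1.2 (add (a and not f)):
                        (a and not f): α-rule — add a, not f.
                        ○ open, literals {a=true, b=true, f=false}.
                  branch 1.1.1.2.2 (add not ((c or (d implies d)) implies (a and not f)), not b):
                    not ((c or (d implies d)) implies (a and not f)): α-rule — add (c or (d implies d)), not (a and not f).
                    (c or (d implies d)): β-rule — branch into c  //  (d implies d).
                      branch 1.1.1.2.2.1 (add c):
                        not (a and not f): β-rule — branch into not a  //  not not f.
                          branch 1.1.1.2.2.1.1 (add not a):
                            ○ open, literals {a=false, b=false, c=true, f=false}.
                          branch 1.1.1.2.2.1.2 (add not not f):
                            × closes — contains both f and not f.
                      branch 1.1.1.2.2.2 (add (d implies d)):
                        not (a and not f): β-rule — branch into not a  //  not not f.
                          branch 1.1.1.2.2.2.1 (add not a):
                            (d implies d): β-rule — branch into not d  //  d.
                              branch 1.1.1.2.2.2.1.1 (add not d):
                                ○ open, literals {a=false, b=false, d=false, f=false}.
                              branch 1.1.1.2.2.2.1.2 (add d):
                                ○ open, literals {a=false, b=false, d=true, f=false}.
                          branch 1.1.1.2.2.2.2 (add not not f):
                            × closes — contains both f and not f.
          branch 1.1.2 (add not d):
            ○ open, literals {d=false}.
      branch 1.2 (add e):
        ○ open, literals {e=true}.
  branch 2 (add c):
    ○ open, literals {c=true}.
5 branches closed, 13 open.
Each open branch fixes some atoms; the unmentioned ones are free. Counting distinct full assignments: branch {a=false, b=true, c=true, f=true} (e, d) contributes 4 new; branch {b=true, c=true, f=true} (e, a, d) contributes 4 new; branch {a=false, b=true, d=false, f=true} (e, c) contributes 2 new; branch {a=false, b=true, d=true, f=true} (e, c) contributes 2 new; branch {b=true, d=false, f=true} (e, a, c) contributes 2 new; branch {b=true, d=true, f=true} (e, a, c) contributes 2 new; branch {a=true, b=true, f=false} (e, d, c) contributes 8 new; branch {a=false, b=false, c=true, f=false} (e, d) contributes 4 new; branch {a=false, b=false, d=false, f=false} (e, c) contributes 2 new; branch {a=false, b=false, d=true, f=false} (e, c) contributes 2 new; branch {d=false} (b, e, f, a, c) contributes 16 new; branch {e=true} (b, f, a, d, c) contributes 8 new; branch {c=true} (b, e, f, a, d) contributes 4 new. Total: 60.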